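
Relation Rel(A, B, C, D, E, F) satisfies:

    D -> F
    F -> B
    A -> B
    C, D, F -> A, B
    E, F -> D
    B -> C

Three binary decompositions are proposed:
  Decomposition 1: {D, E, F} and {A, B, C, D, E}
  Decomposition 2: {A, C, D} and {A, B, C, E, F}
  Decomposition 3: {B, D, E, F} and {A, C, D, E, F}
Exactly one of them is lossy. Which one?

Decomposition 1: common = {D, E}, closure = {A, B, C, D, E, F} → lossless.
Decomposition 2: common = {A, C}, closure = {A, B, C} → lossy.
Decomposition 3: common = {D, E, F}, closure = {A, B, C, D, E, F} → lossless.

Decomposition 2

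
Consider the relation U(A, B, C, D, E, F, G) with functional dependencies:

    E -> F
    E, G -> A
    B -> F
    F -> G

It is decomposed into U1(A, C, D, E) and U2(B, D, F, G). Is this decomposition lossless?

Common attributes: U1 ∩ U2 = {D}.
No dependency enlarges {D}, so (D)⁺ = {D}.
The closure contains neither all of U1 = {A, C, D, E} nor all of U2 = {B, D, F, G}, so the common attributes are not a superkey of either fragment. The join is lossy.

No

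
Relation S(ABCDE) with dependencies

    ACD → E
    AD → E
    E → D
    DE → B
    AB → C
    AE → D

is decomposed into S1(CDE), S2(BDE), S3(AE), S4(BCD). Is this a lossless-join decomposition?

No

Chase test. Columns are ABCDE; row i has aⱼ where attribute j ∈ Si, else bᵢⱼ.
Initial tableau (one row per fragment):
  row 1: b11 b12 a3 a4 a5
  row 2: b21 a2 b23 a4 a5
  row 3: a1 b32 b33 b34 a5
  row 4: b41 a2 a3 a4 b45
Rows 1 and 3 agree on E; apply E→D and equate their D entries.
Rows 1 and 2 agree on DE; apply DE→B and equate their B entries.
Rows 1 and 3 agree on DE; apply DE→B and equate their B entries.
No row becomes fully distinguished — the join is lossy.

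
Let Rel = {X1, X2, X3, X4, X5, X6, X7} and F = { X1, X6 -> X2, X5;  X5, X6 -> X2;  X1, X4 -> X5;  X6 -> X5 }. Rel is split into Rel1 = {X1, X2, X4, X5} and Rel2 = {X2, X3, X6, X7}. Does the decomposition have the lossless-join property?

Common attributes: Rel1 ∩ Rel2 = {X2}.
No dependency enlarges {X2}, so (X2)⁺ = {X2}.
The closure contains neither all of Rel1 = {X1, X2, X4, X5} nor all of Rel2 = {X2, X3, X6, X7}, so the common attributes are not a superkey of either fragment. The join is lossy.

No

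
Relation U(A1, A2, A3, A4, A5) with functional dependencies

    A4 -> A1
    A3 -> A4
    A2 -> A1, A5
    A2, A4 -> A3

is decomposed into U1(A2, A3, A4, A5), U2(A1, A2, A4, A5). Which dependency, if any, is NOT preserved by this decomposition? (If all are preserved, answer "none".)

none

A4 → A1 lies within U2.
A3 → A4 lies within U1.
A2 → A1, A5 lies within U2.
A2, A4 → A3 lies within U1.
Every dependency is enforceable on the fragments, so the decomposition is dependency-preserving.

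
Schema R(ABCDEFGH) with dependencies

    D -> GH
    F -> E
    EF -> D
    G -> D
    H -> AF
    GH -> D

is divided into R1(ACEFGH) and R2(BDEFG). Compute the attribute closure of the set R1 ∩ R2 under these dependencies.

R1 ∩ R2 = {EFG}.
EF → D applies, adding D
D → GH applies, adding H
H → AF applies, adding A
Closure: {ADEFGH}.

ADEFGH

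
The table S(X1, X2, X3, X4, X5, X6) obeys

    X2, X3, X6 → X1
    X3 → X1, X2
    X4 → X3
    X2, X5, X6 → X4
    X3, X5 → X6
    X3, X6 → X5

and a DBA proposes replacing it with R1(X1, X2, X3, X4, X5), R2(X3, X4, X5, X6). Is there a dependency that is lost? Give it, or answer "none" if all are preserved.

X2, X5, X6 → X4

Check X2, X5, X6 → X4: no single fragment contains all of {X2, X4, X5, X6}, and the restricted closure of {X2, X5, X6} across the fragments never reaches {X4}.
X2, X3, X6 → X1 is preserved.
X3 → X1, X2 is preserved.
X4 → X3 is preserved.
X3, X5 → X6 is preserved.
X3, X6 → X5 is preserved.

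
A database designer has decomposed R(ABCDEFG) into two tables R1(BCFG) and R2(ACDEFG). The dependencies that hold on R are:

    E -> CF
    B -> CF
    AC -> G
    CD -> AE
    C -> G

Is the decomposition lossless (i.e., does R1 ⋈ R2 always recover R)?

Common attributes: R1 ∩ R2 = {CFG}.
No dependency enlarges {CFG}, so (CFG)⁺ = {CFG}.
The closure contains neither all of R1 = {BCFG} nor all of R2 = {ACDEFG}, so the common attributes are not a superkey of either fragment. The join is lossy.

No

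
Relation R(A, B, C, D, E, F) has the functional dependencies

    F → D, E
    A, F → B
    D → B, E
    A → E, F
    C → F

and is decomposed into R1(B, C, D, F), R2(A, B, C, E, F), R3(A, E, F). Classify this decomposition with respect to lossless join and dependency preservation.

Lossless test (chase): Rows 1 and 2 agree on F; apply F→D, E and equate their D, E entries. Rows 1 and 3 agree on F; apply F→D, E and equate their D, E entries. Rows 2 and 3 agree on A, F; apply A, F→B and equate their B entries. Row 2 is now all distinguished symbols — the join is lossless.
Dependency preservation: the restricted closure of {D} across the fragments never reaches {B, E}, so D → B, E cannot be enforced without a join — not preserved.

lossless but not dependency-preserving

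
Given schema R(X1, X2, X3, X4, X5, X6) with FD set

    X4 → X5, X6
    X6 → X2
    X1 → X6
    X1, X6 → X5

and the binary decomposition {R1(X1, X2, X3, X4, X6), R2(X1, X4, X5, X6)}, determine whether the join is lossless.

Common attributes: R1 ∩ R2 = {X1, X4, X6}.
Closure of {X1, X4, X6}: X4 → X5, X6 applies, adding X5; X6 → X2 applies, adding X2. So (X1, X4, X6)⁺ = {X1, X2, X4, X5, X6}.
This closure contains every attribute of R2, so R1 ∩ R2 → R2. The join is lossless.

Yes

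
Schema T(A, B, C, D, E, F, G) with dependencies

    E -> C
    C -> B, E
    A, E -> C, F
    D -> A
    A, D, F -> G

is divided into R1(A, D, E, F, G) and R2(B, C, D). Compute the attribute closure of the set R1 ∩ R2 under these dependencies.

A, D

R1 ∩ R2 = {D}.
D → A applies, adding A
Closure: {A, D}.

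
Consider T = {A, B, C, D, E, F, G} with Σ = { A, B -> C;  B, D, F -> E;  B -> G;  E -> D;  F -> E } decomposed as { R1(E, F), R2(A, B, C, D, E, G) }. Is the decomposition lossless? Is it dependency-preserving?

Lossless test: (E)⁺ = {D, E}, which is a superkey of neither fragment — lossy.
Dependency preservation: B, D, F → E is not contained in any single fragment, but the restricted closure of its left-hand side across the fragments still reaches the right-hand side; the remaining FDs each lie inside some fragment. All dependencies are preserved.

lossy but dependency-preserving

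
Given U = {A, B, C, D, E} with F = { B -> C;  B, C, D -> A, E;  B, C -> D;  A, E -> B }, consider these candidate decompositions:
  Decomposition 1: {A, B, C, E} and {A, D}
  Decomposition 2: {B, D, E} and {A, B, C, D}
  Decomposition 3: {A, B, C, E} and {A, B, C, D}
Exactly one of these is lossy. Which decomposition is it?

Decomposition 1

Decomposition 1: common = {A}, closure = {A} → lossy.
Decomposition 2: common = {B, D}, closure = {A, B, C, D, E} → lossless.
Decomposition 3: common = {A, B, C}, closure = {A, B, C, D, E} → lossless.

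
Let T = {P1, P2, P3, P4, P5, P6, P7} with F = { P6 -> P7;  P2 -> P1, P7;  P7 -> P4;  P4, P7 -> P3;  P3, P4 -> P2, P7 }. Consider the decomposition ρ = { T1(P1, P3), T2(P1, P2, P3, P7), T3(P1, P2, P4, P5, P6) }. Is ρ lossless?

Yes

Chase test. Columns are P1, P2, P3, P4, P5, P6, P7; row i has aⱼ where attribute j ∈ Ti, else bᵢⱼ.
Initial tableau (one row per fragment):
  row 1: a1 b12 a3 b14 b15 b16 b17
  row 2: a1 a2 a3 b24 b25 b26 a7
  row 3: a1 a2 b33 a4 a5 a6 b37
Rows 2 and 3 agree on P2; apply P2→P1, P7 and equate their P1, P7 entries.
Rows 2 and 3 agree on P7; apply P7→P4 and equate their P4 entries.
Rows 2 and 3 agree on P4, P7; apply P4, P7→P3 and equate their P3 entries.
Row 3 is now all distinguished symbols — the join is lossless.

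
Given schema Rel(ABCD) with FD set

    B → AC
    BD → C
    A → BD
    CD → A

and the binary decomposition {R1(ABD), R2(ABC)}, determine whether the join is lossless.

Common attributes: R1 ∩ R2 = {AB}.
Closure of {AB}: B → AC applies, adding C; A → BD applies, adding D. So (AB)⁺ = {ABCD}.
This closure contains every attribute of R1, so R1 ∩ R2 → R1. The join is lossless.

Yes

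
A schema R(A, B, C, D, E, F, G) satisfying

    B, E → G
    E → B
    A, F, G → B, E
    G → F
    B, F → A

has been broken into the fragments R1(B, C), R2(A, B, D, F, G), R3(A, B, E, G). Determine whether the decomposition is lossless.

No

Chase test. Columns are A, B, C, D, E, F, G; row i has aⱼ where attribute j ∈ Ri, else bᵢⱼ.
Initial tableau (one row per fragment):
  row 1: b11 a2 a3 b14 b15 b16 b17
  row 2: a1 a2 b23 a4 b25 a6 a7
  row 3: a1 a2 b33 b34 a5 b36 a7
Rows 2 and 3 agree on G; apply G→F and equate their F entries.
Rows 2 and 3 agree on A, F, G; apply A, F, G→B, E and equate their B, E entries.
No row becomes fully distinguished — the join is lossy.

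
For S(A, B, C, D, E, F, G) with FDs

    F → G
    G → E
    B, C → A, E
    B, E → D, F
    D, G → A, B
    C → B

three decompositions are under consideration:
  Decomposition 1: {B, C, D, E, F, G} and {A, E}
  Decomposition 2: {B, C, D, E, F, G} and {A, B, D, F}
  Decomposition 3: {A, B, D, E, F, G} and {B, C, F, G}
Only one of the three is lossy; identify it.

Decomposition 1: common = {E}, closure = {E} → lossy.
Decomposition 2: common = {B, D, F}, closure = {A, B, D, E, F, G} → lossless.
Decomposition 3: common = {B, F, G}, closure = {A, B, D, E, F, G} → lossless.

Decomposition 1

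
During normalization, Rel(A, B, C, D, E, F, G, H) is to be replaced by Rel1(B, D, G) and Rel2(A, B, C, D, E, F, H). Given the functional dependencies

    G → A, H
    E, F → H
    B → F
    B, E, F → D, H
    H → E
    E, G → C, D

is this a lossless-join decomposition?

No

Common attributes: Rel1 ∩ Rel2 = {B, D}.
Closure of {B, D}: B → F applies, adding F. So (B, D)⁺ = {B, D, F}.
The closure contains neither all of Rel1 = {B, D, G} nor all of Rel2 = {A, B, C, D, E, F, H}, so the common attributes are not a superkey of either fragment. The join is lossy.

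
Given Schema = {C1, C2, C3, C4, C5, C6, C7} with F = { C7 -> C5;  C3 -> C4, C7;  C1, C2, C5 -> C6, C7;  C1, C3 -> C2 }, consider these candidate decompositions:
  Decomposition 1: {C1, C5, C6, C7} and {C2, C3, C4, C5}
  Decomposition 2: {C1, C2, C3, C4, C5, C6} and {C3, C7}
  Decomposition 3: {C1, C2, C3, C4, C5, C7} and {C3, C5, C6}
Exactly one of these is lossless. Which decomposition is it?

Decomposition 2

Decomposition 1: common = {C5}, closure = {C5} → lossy.
Decomposition 2: common = {C3}, closure = {C3, C4, C5, C7} → lossless.
Decomposition 3: common = {C3, C5}, closure = {C3, C4, C5, C7} → lossy.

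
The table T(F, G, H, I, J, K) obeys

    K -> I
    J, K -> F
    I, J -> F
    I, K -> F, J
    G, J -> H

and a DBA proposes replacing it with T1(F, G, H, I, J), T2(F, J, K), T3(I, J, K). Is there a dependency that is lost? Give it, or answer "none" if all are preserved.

K → I lies within T3.
J, K → F lies within T2.
I, J → F lies within T1.
I, K → F, J: restricted closure across fragments reaches F, J.
G, J → H lies within T1.
Every dependency is enforceable on the fragments, so the decomposition is dependency-preserving.

none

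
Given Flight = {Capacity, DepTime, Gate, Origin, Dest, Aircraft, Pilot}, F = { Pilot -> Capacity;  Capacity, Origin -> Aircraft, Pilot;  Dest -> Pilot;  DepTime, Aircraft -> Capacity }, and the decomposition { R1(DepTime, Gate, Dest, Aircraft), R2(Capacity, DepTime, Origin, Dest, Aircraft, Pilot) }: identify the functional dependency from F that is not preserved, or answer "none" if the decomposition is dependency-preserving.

Pilot → Capacity lies within R2.
Capacity, Origin → Aircraft, Pilot lies within R2.
Dest → Pilot lies within R2.
DepTime, Aircraft → Capacity lies within R2.
Every dependency is enforceable on the fragments, so the decomposition is dependency-preserving.

none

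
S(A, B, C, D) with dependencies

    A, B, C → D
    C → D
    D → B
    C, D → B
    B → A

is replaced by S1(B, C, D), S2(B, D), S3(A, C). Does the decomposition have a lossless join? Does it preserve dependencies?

Lossless test (chase): Rows 1 and 3 agree on C; apply C→D and equate their D entries. Rows 1 and 3 agree on D; apply D→B and equate their B entries. Rows 1 and 2 agree on B; apply B→A and equate their A entries. Rows 1 and 3 agree on B; apply B→A and equate their A entries. Row 1 is now all distinguished symbols — the join is lossless.
Dependency preservation: the restricted closure of {B} across the fragments never reaches {A}, so B → A cannot be enforced without a join — not preserved.

lossless but not dependency-preserving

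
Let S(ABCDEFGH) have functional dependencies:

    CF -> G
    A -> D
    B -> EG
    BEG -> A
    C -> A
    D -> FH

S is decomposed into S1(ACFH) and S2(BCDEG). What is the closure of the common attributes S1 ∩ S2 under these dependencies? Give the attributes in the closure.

S1 ∩ S2 = {C}.
C → A applies, adding A
A → D applies, adding D
D → FH applies, adding FH
CF → G applies, adding G
Closure: {ACDFGH}.

ACDFGH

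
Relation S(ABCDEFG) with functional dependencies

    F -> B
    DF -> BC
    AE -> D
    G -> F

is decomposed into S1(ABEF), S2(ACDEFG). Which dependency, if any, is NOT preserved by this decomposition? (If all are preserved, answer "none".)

F → B lies within S1.
DF → BC: restricted closure across fragments reaches BC.
AE → D lies within S2.
G → F lies within S2.
Every dependency is enforceable on the fragments, so the decomposition is dependency-preserving.

none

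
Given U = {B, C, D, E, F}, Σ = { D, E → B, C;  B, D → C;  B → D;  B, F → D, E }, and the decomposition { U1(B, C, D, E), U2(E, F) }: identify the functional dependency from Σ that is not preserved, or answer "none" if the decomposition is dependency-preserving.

B, F → D, E

Check B, F → D, E: no single fragment contains all of {B, D, E, F}, and the restricted closure of {B, F} across the fragments never reaches {D, E}.
D, E → B, C is preserved.
B, D → C is preserved.
B → D is preserved.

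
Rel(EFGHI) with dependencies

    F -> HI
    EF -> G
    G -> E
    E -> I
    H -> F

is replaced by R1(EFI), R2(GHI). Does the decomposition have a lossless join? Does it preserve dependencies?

Lossless test: (I)⁺ = {I}, which is a superkey of neither fragment — lossy.
Dependency preservation: the restricted closure of {F} across the fragments never reaches {HI}, so F → HI cannot be enforced without a join — not preserved.

lossy and not dependency-preserving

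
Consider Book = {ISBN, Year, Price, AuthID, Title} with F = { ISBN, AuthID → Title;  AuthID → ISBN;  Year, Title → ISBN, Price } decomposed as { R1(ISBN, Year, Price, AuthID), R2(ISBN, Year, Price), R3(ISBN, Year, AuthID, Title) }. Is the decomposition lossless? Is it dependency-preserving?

Lossless test (chase): Rows 1 and 3 agree on ISBN, AuthID; apply ISBN, AuthID→Title and equate their Title entries. Rows 1 and 3 agree on Year, Title; apply Year, Title→ISBN, Price and equate their ISBN, Price entries. Row 1 is now all distinguished symbols — the join is lossless.
Dependency preservation: the restricted closure of {Year, Title} across the fragments never reaches {ISBN, Price}, so Year, Title → ISBN, Price cannot be enforced without a join — not preserved.

lossless but not dependency-preserving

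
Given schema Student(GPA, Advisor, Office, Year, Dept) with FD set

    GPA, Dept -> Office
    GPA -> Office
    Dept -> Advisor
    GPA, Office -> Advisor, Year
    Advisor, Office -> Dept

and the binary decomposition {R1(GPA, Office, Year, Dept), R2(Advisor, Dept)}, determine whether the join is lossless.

Common attributes: R1 ∩ R2 = {Dept}.
Closure of {Dept}: Dept → Advisor applies, adding Advisor. So (Dept)⁺ = {Advisor, Dept}.
This closure contains every attribute of R2, so R1 ∩ R2 → R2. The join is lossless.

Yes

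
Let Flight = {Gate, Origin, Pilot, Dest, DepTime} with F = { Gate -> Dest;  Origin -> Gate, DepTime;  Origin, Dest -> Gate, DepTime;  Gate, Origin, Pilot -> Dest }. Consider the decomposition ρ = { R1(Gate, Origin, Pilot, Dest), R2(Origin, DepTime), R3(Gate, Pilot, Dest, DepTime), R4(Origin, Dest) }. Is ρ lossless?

Yes

Chase test. Columns are Gate, Origin, Pilot, Dest, DepTime; row i has aⱼ where attribute j ∈ Ri, else bᵢⱼ.
Initial tableau (one row per fragment):
  row 1: a1 a2 a3 a4 b15
  row 2: b21 a2 b23 b24 a5
  row 3: a1 b32 a3 a4 a5
  row 4: b41 a2 b43 a4 b45
Rows 1 and 2 agree on Origin; apply Origin→Gate, DepTime and equate their Gate, DepTime entries.
Rows 1 and 4 agree on Origin; apply Origin→Gate, DepTime and equate their Gate, DepTime entries.
Rows 1 and 2 agree on Gate; apply Gate→Dest and equate their Dest entries.
Row 1 is now all distinguished symbols — the join is lossless.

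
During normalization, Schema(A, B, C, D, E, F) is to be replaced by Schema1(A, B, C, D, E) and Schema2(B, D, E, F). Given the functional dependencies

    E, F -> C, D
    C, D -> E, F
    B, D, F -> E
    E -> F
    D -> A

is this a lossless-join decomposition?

Yes

Common attributes: Schema1 ∩ Schema2 = {B, D, E}.
Closure of {B, D, E}: E → F applies, adding F; D → A applies, adding A; E, F → C, D applies, adding C. So (B, D, E)⁺ = {A, B, C, D, E, F}.
This closure contains every attribute of Schema1, so Schema1 ∩ Schema2 → Schema1. The join is lossless.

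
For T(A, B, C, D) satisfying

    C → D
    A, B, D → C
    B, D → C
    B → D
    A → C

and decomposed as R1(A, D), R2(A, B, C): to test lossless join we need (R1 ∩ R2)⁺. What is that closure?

R1 ∩ R2 = {A}.
A → C applies, adding C
C → D applies, adding D
Closure: {A, C, D}.

A, C, D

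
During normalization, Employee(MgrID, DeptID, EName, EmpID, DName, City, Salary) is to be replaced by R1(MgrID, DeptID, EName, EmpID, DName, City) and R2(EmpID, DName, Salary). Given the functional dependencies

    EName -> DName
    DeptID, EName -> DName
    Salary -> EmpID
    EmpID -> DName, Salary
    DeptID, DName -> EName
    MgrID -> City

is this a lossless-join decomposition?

Common attributes: R1 ∩ R2 = {EmpID, DName}.
Closure of {EmpID, DName}: EmpID → DName, Salary applies, adding Salary. So (EmpID, DName)⁺ = {EmpID, DName, Salary}.
This closure contains every attribute of R2, so R1 ∩ R2 → R2. The join is lossless.

Yes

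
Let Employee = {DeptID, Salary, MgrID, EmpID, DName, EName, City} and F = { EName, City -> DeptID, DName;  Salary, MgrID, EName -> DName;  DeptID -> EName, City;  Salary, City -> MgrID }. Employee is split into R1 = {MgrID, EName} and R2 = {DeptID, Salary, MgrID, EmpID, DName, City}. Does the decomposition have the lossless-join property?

No

Common attributes: R1 ∩ R2 = {MgrID}.
No dependency enlarges {MgrID}, so (MgrID)⁺ = {MgrID}.
The closure contains neither all of R1 = {MgrID, EName} nor all of R2 = {DeptID, Salary, MgrID, EmpID, DName, City}, so the common attributes are not a superkey of either fragment. The join is lossy.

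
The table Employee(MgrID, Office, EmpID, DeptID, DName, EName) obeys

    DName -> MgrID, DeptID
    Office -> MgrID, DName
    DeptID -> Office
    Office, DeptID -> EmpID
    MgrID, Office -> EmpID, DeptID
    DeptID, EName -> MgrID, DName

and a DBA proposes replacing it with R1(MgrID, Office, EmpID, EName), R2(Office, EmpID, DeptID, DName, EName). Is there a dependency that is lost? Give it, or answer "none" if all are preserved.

none

DName → MgrID, DeptID: restricted closure across fragments reaches MgrID, DeptID.
Office → MgrID, DName: restricted closure across fragments reaches MgrID, DName.
DeptID → Office lies within R2.
Office, DeptID → EmpID lies within R2.
MgrID, Office → EmpID, DeptID: restricted closure across fragments reaches EmpID, DeptID.
DeptID, EName → MgrID, DName: restricted closure across fragments reaches MgrID, DName.
Every dependency is enforceable on the fragments, so the decomposition is dependency-preserving.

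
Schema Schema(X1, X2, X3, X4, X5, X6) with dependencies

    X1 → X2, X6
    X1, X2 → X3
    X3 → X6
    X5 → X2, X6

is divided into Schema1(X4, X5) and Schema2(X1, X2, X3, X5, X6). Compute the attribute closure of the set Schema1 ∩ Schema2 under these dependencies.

X2, X5, X6

Schema1 ∩ Schema2 = {X5}.
X5 → X2, X6 applies, adding X2, X6
Closure: {X2, X5, X6}.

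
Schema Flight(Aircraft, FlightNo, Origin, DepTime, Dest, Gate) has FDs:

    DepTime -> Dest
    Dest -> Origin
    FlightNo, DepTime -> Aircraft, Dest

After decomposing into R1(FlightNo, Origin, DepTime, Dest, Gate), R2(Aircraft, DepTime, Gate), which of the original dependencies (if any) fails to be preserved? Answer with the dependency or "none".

FlightNo, DepTime -> Aircraft, Dest

Check FlightNo, DepTime → Aircraft, Dest: no single fragment contains all of {Aircraft, FlightNo, DepTime, Dest}, and the restricted closure of {FlightNo, DepTime} across the fragments never reaches {Aircraft, Dest}.
DepTime → Dest is preserved.
Dest → Origin is preserved.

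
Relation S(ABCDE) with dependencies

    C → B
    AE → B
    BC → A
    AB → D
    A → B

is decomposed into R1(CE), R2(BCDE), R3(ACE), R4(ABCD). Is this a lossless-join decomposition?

Yes

Chase test. Columns are ABCDE; row i has aⱼ where attribute j ∈ Ri, else bᵢⱼ.
Initial tableau (one row per fragment):
  row 1: b11 b12 a3 b14 a5
  row 2: b21 a2 a3 a4 a5
  row 3: a1 b32 a3 b34 a5
  row 4: a1 a2 a3 a4 b45
Rows 1 and 2 agree on C; apply C→B and equate their B entries.
Rows 1 and 3 agree on C; apply C→B and equate their B entries.
Rows 1 and 2 agree on BC; apply BC→A and equate their A entries.
Rows 1 and 3 agree on BC; apply BC→A and equate their A entries.
Rows 1 and 2 agree on AB; apply AB→D and equate their D entries.
Rows 1 and 3 agree on AB; apply AB→D and equate their D entries.
Row 1 is now all distinguished symbols — the join is lossless.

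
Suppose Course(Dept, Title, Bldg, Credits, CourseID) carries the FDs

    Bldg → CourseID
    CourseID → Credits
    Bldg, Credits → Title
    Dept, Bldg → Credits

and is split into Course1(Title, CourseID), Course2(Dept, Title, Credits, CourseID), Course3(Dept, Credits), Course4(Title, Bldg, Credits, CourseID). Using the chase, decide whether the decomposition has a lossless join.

Chase test. Columns are Dept, Title, Bldg, Credits, CourseID; row i has aⱼ where attribute j ∈ Coursei, else bᵢⱼ.
Initial tableau (one row per fragment):
  row 1: b11 a2 b13 b14 a5
  row 2: a1 a2 b23 a4 a5
  row 3: a1 b32 b33 a4 b35
  row 4: b41 a2 a3 a4 a5
Rows 1 and 2 agree on CourseID; apply CourseID→Credits and equate their Credits entries.
No row becomes fully distinguished — the join is lossy.

No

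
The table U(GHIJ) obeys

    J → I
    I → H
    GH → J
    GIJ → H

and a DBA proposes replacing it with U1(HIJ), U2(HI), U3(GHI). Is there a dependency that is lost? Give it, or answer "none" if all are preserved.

Check GH → J: no single fragment contains all of {GHJ}, and the restricted closure of {GH} across the fragments never reaches {J}.
J → I is preserved.
I → H is preserved.
GIJ → H is preserved.

GH → J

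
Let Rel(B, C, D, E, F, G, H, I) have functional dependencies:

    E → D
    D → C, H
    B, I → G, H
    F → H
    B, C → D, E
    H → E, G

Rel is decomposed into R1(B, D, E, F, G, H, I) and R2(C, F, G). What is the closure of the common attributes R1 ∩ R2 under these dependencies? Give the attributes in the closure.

R1 ∩ R2 = {F, G}.
F → H applies, adding H
H → E, G applies, adding E
E → D applies, adding D
D → C, H applies, adding C
Closure: {C, D, E, F, G, H}.

C, D, E, F, G, H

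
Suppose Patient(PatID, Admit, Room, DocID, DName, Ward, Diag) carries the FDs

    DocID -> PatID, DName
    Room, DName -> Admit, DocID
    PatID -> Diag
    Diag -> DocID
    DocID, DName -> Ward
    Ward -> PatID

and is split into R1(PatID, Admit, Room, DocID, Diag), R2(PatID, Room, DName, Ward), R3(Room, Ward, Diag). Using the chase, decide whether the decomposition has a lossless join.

Chase test. Columns are PatID, Admit, Room, DocID, DName, Ward, Diag; row i has aⱼ where attribute j ∈ Ri, else bᵢⱼ.
Initial tableau (one row per fragment):
  row 1: a1 a2 a3 a4 b15 b16 a7
  row 2: a1 b22 a3 b24 a5 a6 b27
  row 3: b31 b32 a3 b34 b35 a6 a7
Rows 1 and 2 agree on PatID; apply PatID→Diag and equate their Diag entries.
Rows 1 and 2 agree on Diag; apply Diag→DocID and equate their DocID entries.
Rows 1 and 3 agree on Diag; apply Diag→DocID and equate their DocID entries.
Rows 2 and 3 agree on Ward; apply Ward→PatID and equate their PatID entries.
Rows 1 and 2 agree on DocID; apply DocID→PatID, DName and equate their PatID, DName entries.
Rows 1 and 3 agree on DocID; apply DocID→PatID, DName and equate their PatID, DName entries.
Rows 1 and 2 agree on Room, DName; apply Room, DName→Admit, DocID and equate their Admit, DocID entries.
Rows 1 and 3 agree on Room, DName; apply Room, DName→Admit, DocID and equate their Admit, DocID entries.
Rows 1 and 2 agree on DocID, DName; apply DocID, DName→Ward and equate their Ward entries.
Row 1 is now all distinguished symbols — the join is lossless.

Yes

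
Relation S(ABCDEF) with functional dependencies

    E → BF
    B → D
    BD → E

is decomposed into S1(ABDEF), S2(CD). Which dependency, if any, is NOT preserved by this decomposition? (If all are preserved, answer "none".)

none

E → BF lies within S1.
B → D lies within S1.
BD → E lies within S1.
Every dependency is enforceable on the fragments, so the decomposition is dependency-preserving.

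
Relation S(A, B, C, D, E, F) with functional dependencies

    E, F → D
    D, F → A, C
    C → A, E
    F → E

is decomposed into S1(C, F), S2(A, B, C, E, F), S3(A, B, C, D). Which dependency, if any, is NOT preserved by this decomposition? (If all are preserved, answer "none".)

E, F → D

Check E, F → D: no single fragment contains all of {D, E, F}, and the restricted closure of {E, F} across the fragments never reaches {D}.
D, F → A, C is preserved.
C → A, E is preserved.
F → E is preserved.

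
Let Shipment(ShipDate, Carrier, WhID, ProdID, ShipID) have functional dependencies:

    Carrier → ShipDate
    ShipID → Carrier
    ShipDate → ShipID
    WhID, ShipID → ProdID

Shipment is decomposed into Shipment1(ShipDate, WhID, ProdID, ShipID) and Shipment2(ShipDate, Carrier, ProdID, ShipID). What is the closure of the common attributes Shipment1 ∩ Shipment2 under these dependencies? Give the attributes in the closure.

Shipment1 ∩ Shipment2 = {ShipDate, ProdID, ShipID}.
ShipID → Carrier applies, adding Carrier
Closure: {ShipDate, Carrier, ProdID, ShipID}.

ShipDate, Carrier, ProdID, ShipID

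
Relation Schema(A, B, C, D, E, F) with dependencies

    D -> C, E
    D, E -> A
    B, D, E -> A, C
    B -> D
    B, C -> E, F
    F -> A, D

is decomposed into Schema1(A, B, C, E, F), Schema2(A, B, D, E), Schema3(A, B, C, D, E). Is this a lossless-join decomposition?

Yes

Chase test. Columns are A, B, C, D, E, F; row i has aⱼ where attribute j ∈ Schemai, else bᵢⱼ.
Initial tableau (one row per fragment):
  row 1: a1 a2 a3 b14 a5 a6
  row 2: a1 a2 b23 a4 a5 b26
  row 3: a1 a2 a3 a4 a5 b36
Rows 2 and 3 agree on D; apply D→C, E and equate their C, E entries.
Rows 1 and 2 agree on B; apply B→D and equate their D entries.
Rows 1 and 2 agree on B, C; apply B, C→E, F and equate their E, F entries.
Rows 1 and 3 agree on B, C; apply B, C→E, F and equate their E, F entries.
Row 1 is now all distinguished symbols — the join is lossless.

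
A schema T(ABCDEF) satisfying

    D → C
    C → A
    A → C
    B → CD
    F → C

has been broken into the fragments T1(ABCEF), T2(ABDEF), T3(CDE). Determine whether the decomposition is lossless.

Yes

Chase test. Columns are ABCDEF; row i has aⱼ where attribute j ∈ Ti, else bᵢⱼ.
Initial tableau (one row per fragment):
  row 1: a1 a2 a3 b14 a5 a6
  row 2: a1 a2 b23 a4 a5 a6
  row 3: b31 b32 a3 a4 a5 b36
Rows 2 and 3 agree on D; apply D→C and equate their C entries.
Rows 1 and 3 agree on C; apply C→A and equate their A entries.
Rows 1 and 2 agree on B; apply B→CD and equate their CD entries.
Row 1 is now all distinguished symbols — the join is lossless.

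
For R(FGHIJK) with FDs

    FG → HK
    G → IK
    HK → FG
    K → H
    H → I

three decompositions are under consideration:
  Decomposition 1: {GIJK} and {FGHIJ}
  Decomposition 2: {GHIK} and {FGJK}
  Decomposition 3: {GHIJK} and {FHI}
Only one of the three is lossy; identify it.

Decomposition 3

Decomposition 1: common = {GIJ}, closure = {FGHIJK} → lossless.
Decomposition 2: common = {GK}, closure = {FGHIK} → lossless.
Decomposition 3: common = {HI}, closure = {HI} → lossy.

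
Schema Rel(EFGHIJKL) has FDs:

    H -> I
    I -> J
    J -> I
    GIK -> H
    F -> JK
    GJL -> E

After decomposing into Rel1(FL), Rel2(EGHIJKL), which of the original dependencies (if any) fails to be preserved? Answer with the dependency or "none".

F -> JK

Check F → JK: no single fragment contains all of {FJK}, and the restricted closure of {F} across the fragments never reaches {JK}.
H → I is preserved.
I → J is preserved.
J → I is preserved.
GIK → H is preserved.
GJL → E is preserved.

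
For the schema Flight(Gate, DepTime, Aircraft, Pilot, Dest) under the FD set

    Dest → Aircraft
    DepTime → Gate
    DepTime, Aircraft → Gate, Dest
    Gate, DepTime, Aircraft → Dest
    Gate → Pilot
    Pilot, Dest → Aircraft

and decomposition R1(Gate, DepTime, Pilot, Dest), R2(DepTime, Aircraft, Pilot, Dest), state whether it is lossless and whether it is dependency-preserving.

lossless and dependency-preserving

Lossless test: (DepTime, Pilot, Dest)⁺ = {Gate, DepTime, Aircraft, Pilot, Dest}, which contains all of one fragment — lossless.
Dependency preservation: DepTime, Aircraft → Gate, Dest; Gate, DepTime, Aircraft → Dest are not contained in any single fragment, but the restricted closure of each left-hand side across the fragments still reaches the right-hand side; the remaining FDs each lie inside some fragment. All dependencies are preserved.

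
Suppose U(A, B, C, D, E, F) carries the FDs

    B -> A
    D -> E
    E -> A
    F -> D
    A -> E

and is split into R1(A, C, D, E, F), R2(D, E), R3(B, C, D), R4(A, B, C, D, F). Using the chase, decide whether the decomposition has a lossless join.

Yes

Chase test. Columns are A, B, C, D, E, F; row i has aⱼ where attribute j ∈ Ri, else bᵢⱼ.
Initial tableau (one row per fragment):
  row 1: a1 b12 a3 a4 a5 a6
  row 2: b21 b22 b23 a4 a5 b26
  row 3: b31 a2 a3 a4 b35 b36
  row 4: a1 a2 a3 a4 b45 a6
Rows 3 and 4 agree on B; apply B→A and equate their A entries.
Rows 1 and 3 agree on D; apply D→E and equate their E entries.
Rows 1 and 4 agree on D; apply D→E and equate their E entries.
Rows 1 and 2 agree on E; apply E→A and equate their A entries.
Row 4 is now all distinguished symbols — the join is lossless.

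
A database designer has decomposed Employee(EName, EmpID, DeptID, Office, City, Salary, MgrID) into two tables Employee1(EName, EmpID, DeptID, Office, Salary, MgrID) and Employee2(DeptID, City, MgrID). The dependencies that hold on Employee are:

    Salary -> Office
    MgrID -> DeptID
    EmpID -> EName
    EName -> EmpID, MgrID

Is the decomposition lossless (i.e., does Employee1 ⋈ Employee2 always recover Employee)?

Common attributes: Employee1 ∩ Employee2 = {DeptID, MgrID}.
No dependency enlarges {DeptID, MgrID}, so (DeptID, MgrID)⁺ = {DeptID, MgrID}.
The closure contains neither all of Employee1 = {EName, EmpID, DeptID, Office, Salary, MgrID} nor all of Employee2 = {DeptID, City, MgrID}, so the common attributes are not a superkey of either fragment. The join is lossy.

No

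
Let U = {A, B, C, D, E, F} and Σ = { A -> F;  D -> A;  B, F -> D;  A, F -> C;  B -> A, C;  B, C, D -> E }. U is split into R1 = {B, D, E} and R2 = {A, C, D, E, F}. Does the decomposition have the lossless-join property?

Common attributes: R1 ∩ R2 = {D, E}.
Closure of {D, E}: D → A applies, adding A; A → F applies, adding F; A, F → C applies, adding C. So (D, E)⁺ = {A, C, D, E, F}.
This closure contains every attribute of R2, so R1 ∩ R2 → R2. The join is lossless.

Yes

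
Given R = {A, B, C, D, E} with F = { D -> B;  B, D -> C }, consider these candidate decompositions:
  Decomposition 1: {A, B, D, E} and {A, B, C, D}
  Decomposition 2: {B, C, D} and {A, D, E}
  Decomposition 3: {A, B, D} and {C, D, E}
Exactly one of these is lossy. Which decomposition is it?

Decomposition 1: common = {A, B, D}, closure = {A, B, C, D} → lossless.
Decomposition 2: common = {D}, closure = {B, C, D} → lossless.
Decomposition 3: common = {D}, closure = {B, C, D} → lossy.

Decomposition 3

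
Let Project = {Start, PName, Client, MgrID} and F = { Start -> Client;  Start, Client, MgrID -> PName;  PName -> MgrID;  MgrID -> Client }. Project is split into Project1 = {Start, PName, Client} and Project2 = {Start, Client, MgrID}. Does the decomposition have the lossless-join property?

No

Common attributes: Project1 ∩ Project2 = {Start, Client}.
No dependency enlarges {Start, Client}, so (Start, Client)⁺ = {Start, Client}.
The closure contains neither all of Project1 = {Start, PName, Client} nor all of Project2 = {Start, Client, MgrID}, so the common attributes are not a superkey of either fragment. The join is lossy.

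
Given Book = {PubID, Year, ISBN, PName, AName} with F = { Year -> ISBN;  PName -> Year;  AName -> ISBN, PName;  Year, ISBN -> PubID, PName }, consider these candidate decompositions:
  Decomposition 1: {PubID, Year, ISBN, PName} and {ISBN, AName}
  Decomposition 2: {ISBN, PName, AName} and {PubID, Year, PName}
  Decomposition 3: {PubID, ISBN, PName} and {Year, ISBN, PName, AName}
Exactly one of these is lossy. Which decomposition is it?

Decomposition 1: common = {ISBN}, closure = {ISBN} → lossy.
Decomposition 2: common = {PName}, closure = {PubID, Year, ISBN, PName} → lossless.
Decomposition 3: common = {ISBN, PName}, closure = {PubID, Year, ISBN, PName} → lossless.

Decomposition 1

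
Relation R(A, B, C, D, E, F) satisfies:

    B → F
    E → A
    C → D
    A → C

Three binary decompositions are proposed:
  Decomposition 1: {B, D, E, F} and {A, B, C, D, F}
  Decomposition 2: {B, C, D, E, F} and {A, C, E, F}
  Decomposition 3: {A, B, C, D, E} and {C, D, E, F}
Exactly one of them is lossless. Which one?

Decomposition 2

Decomposition 1: common = {B, D, F}, closure = {B, D, F} → lossy.
Decomposition 2: common = {C, E, F}, closure = {A, C, D, E, F} → lossless.
Decomposition 3: common = {C, D, E}, closure = {A, C, D, E} → lossy.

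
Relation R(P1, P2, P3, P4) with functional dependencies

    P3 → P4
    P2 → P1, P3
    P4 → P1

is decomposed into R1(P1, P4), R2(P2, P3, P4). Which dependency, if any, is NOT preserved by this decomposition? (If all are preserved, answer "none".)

P3 → P4 lies within R2.
P2 → P1, P3: restricted closure across fragments reaches P1, P3.
P4 → P1 lies within R1.
Every dependency is enforceable on the fragments, so the decomposition is dependency-preserving.

none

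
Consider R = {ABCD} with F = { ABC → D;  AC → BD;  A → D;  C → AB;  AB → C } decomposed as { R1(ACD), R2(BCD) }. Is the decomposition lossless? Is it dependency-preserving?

Lossless test: (CD)⁺ = {ABCD}, which contains all of one fragment — lossless.
Dependency preservation: the restricted closure of {AB} across the fragments never reaches {C}, so AB → C cannot be enforced without a join — not preserved.

lossless but not dependency-preserving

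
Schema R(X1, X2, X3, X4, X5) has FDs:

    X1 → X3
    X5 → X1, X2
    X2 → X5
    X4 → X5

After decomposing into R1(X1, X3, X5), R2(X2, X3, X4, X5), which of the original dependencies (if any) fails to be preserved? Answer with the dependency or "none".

none

X1 → X3 lies within R1.
X5 → X1, X2: restricted closure across fragments reaches X1, X2.
X2 → X5 lies within R2.
X4 → X5 lies within R2.
Every dependency is enforceable on the fragments, so the decomposition is dependency-preserving.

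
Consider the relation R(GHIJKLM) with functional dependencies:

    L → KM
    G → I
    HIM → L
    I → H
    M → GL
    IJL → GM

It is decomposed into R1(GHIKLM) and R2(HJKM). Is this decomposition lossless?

Common attributes: R1 ∩ R2 = {HKM}.
Closure of {HKM}: M → GL applies, adding GL; G → I applies, adding I. So (HKM)⁺ = {GHIKLM}.
This closure contains every attribute of R1, so R1 ∩ R2 → R1. The join is lossless.

Yes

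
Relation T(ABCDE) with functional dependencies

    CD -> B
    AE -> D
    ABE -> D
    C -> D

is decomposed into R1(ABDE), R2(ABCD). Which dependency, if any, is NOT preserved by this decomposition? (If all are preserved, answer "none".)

CD → B lies within R2.
AE → D lies within R1.
ABE → D lies within R1.
C → D lies within R2.
Every dependency is enforceable on the fragments, so the decomposition is dependency-preserving.

none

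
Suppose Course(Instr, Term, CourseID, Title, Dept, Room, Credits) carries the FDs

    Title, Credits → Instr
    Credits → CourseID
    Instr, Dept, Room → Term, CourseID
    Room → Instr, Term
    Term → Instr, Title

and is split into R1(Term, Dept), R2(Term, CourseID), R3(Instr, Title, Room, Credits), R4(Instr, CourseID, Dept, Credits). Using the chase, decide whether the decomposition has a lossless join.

Chase test. Columns are Instr, Term, CourseID, Title, Dept, Room, Credits; row i has aⱼ where attribute j ∈ Ri, else bᵢⱼ.
Initial tableau (one row per fragment):
  row 1: b11 a2 b13 b14 a5 b16 b17
  row 2: b21 a2 a3 b24 b25 b26 b27
  row 3: a1 b32 b33 a4 b35 a6 a7
  row 4: a1 b42 a3 b44 a5 b46 a7
Rows 3 and 4 agree on Credits; apply Credits→CourseID and equate their CourseID entries.
Rows 1 and 2 agree on Term; apply Term→Instr, Title and equate their Instr, Title entries.
No row becomes fully distinguished — the join is lossy.

No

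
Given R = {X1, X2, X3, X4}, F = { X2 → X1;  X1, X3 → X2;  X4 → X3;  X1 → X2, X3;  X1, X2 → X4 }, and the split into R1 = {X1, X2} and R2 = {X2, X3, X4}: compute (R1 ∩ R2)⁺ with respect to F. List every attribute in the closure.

R1 ∩ R2 = {X2}.
X2 → X1 applies, adding X1
X1 → X2, X3 applies, adding X3
X1, X2 → X4 applies, adding X4
Closure: {X1, X2, X3, X4}.

X1, X2, X3, X4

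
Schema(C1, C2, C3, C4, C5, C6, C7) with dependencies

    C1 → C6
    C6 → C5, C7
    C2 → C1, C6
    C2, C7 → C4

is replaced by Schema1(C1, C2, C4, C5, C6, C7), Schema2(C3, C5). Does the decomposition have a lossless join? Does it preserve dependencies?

lossy but dependency-preserving

Lossless test: (C5)⁺ = {C5}, which is a superkey of neither fragment — lossy.
Dependency preservation: every FD's attributes lie within a single fragment, so each can be enforced locally — preserved.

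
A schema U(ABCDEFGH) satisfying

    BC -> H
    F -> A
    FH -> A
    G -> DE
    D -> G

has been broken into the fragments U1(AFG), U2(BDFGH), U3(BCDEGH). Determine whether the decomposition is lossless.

No

Chase test. Columns are ABCDEFGH; row i has aⱼ where attribute j ∈ Ui, else bᵢⱼ.
Initial tableau (one row per fragment):
  row 1: a1 b12 b13 b14 b15 a6 a7 b18
  row 2: b21 a2 b23 a4 b25 a6 a7 a8
  row 3: b31 a2 a3 a4 a5 b36 a7 a8
Rows 1 and 2 agree on F; apply F→A and equate their A entries.
Rows 1 and 2 agree on G; apply G→DE and equate their DE entries.
Rows 1 and 3 agree on G; apply G→DE and equate their DE entries.
No row becomes fully distinguished — the join is lossy.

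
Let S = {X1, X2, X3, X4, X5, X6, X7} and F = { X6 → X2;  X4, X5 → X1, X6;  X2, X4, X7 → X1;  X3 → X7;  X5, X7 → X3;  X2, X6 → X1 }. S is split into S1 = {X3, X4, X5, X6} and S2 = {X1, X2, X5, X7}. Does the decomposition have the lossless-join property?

No

Common attributes: S1 ∩ S2 = {X5}.
No dependency enlarges {X5}, so (X5)⁺ = {X5}.
The closure contains neither all of S1 = {X3, X4, X5, X6} nor all of S2 = {X1, X2, X5, X7}, so the common attributes are not a superkey of either fragment. The join is lossy.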